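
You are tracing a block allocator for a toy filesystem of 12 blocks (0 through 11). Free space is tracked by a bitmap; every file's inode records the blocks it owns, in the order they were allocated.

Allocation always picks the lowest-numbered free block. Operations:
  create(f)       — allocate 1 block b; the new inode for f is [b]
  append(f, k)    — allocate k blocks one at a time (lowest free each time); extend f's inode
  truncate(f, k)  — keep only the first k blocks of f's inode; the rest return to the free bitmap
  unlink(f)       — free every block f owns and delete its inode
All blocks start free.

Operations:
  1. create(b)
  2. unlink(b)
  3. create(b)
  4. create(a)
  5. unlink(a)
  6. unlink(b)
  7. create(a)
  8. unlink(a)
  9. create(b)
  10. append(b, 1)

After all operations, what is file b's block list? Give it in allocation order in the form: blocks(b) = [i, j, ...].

blocks(b) = [0, 1]

create(b): bitmap=F........... | b=[0]
unlink(b): bitmap=............ | 
create(b): bitmap=F........... | b=[0]
create(a): bitmap=FF.......... | a=[1] b=[0]
unlink(a): bitmap=F........... | b=[0]
unlink(b): bitmap=............ | 
create(a): bitmap=F........... | a=[0]
unlink(a): bitmap=............ | 
create(b): bitmap=F........... | b=[0]
append(b, 1): bitmap=FF.......... | b=[0, 1]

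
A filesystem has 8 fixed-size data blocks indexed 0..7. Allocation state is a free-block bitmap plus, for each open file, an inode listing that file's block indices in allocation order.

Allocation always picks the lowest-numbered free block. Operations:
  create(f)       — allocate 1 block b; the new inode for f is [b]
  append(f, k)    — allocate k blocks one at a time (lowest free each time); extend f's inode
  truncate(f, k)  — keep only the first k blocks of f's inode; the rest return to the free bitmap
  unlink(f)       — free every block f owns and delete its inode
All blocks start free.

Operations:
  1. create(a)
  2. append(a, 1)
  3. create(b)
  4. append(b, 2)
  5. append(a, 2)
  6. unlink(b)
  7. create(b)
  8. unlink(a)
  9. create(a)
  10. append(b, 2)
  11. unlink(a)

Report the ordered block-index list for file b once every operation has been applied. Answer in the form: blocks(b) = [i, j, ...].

create(a): bitmap=F....... | a=[0]
append(a, 1): bitmap=FF...... | a=[0, 1]
create(b): bitmap=FFF..... | a=[0, 1] b=[2]
append(b, 2): bitmap=FFFFF... | a=[0, 1] b=[2, 3, 4]
append(a, 2): bitmap=FFFFFFF. | a=[0, 1, 5, 6] b=[2, 3, 4]
unlink(b): bitmap=FF...FF. | a=[0, 1, 5, 6]
create(b): bitmap=FFF..FF. | a=[0, 1, 5, 6] b=[2]
unlink(a): bitmap=..F..... | b=[2]
create(a): bitmap=F.F..... | a=[0] b=[2]
append(b, 2): bitmap=FFFF.... | a=[0] b=[2, 1, 3]
unlink(a): bitmap=.FFF.... | b=[2, 1, 3]

blocks(b) = [2, 1, 3]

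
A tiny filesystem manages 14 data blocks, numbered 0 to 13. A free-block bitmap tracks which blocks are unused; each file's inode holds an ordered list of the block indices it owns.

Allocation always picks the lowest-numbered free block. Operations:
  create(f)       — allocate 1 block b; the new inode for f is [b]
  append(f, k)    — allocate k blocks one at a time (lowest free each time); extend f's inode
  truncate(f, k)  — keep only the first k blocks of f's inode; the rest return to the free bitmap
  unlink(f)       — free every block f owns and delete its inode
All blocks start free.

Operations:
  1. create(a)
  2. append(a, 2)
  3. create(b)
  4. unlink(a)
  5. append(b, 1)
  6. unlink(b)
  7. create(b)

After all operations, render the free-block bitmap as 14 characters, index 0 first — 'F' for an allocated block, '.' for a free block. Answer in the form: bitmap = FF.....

bitmap = F.............

  1. create(a)  ⇒  F.............  {a→[0]}
  2. append(a, 2)  ⇒  FFF...........  {a→[0, 1, 2]}
  3. create(b)  ⇒  FFFF..........  {a→[0, 1, 2]; b→[3]}
  4. unlink(a)  ⇒  ...F..........  {b→[3]}
  5. append(b, 1)  ⇒  F..F..........  {b→[3, 0]}
  6. unlink(b)  ⇒  ..............  {}
  7. create(b)  ⇒  F.............  {b→[0]}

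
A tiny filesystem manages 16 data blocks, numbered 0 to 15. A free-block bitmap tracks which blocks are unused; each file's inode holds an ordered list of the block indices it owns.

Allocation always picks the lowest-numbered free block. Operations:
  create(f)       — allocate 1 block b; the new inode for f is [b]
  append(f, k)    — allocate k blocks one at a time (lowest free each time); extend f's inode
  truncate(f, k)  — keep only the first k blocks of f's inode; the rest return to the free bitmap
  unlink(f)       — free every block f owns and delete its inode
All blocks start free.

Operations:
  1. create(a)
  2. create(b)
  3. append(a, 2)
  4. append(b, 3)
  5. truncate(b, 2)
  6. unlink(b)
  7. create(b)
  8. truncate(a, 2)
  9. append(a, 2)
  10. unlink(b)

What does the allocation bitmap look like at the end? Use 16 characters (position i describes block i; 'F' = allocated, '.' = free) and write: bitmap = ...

bitmap = F.FFF...........

  1. create(a)  ⇒  F...............  {a→[0]}
  2. create(b)  ⇒  FF..............  {a→[0]; b→[1]}
  3. append(a, 2)  ⇒  FFFF............  {a→[0, 2, 3]; b→[1]}
  4. append(b, 3)  ⇒  FFFFFFF.........  {a→[0, 2, 3]; b→[1, 4, 5, 6]}
  5. truncate(b, 2)  ⇒  FFFFF...........  {a→[0, 2, 3]; b→[1, 4]}
  6. unlink(b)  ⇒  F.FF............  {a→[0, 2, 3]}
  7. create(b)  ⇒  FFFF............  {a→[0, 2, 3]; b→[1]}
  8. truncate(a, 2)  ⇒  FFF.............  {a→[0, 2]; b→[1]}
  9. append(a, 2)  ⇒  FFFFF...........  {a→[0, 2, 3, 4]; b→[1]}
  10. unlink(b)  ⇒  F.FFF...........  {a→[0, 2, 3, 4]}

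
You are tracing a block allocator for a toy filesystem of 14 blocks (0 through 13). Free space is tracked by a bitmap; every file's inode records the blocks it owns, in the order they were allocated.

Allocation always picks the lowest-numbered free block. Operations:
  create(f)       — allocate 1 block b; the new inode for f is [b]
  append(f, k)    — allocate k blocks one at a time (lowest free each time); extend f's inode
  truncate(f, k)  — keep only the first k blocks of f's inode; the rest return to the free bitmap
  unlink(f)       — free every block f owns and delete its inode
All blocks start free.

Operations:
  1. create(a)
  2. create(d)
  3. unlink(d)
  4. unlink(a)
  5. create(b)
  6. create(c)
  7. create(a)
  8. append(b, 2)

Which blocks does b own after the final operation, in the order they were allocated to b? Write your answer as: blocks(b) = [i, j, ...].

blocks(b) = [0, 3, 4]

[1] create(a) — a=0 (map F.............)
[2] create(d) — a=0 d=1 (map FF............)
[3] unlink(d) — a=0 (map F.............)
[4] unlink(a) —  (map ..............)
[5] create(b) — b=0 (map F.............)
[6] create(c) — b=0 c=1 (map FF............)
[7] create(a) — a=2 b=0 c=1 (map FFF...........)
[8] append(b, 2) — a=2 b=0,3,4 c=1 (map FFFFF.........)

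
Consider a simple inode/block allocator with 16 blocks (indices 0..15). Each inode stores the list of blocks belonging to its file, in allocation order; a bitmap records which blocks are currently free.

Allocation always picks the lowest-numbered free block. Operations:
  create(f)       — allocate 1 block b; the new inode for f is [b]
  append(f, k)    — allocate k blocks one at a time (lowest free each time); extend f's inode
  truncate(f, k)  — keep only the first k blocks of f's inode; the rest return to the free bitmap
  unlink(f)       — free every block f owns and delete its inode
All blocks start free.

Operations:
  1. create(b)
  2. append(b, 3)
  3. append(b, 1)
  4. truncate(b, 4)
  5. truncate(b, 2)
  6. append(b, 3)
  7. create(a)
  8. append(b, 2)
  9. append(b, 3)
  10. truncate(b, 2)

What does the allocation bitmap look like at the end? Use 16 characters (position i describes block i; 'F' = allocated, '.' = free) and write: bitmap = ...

  1. create(b)  ⇒  F...............  {b→[0]}
  2. append(b, 3)  ⇒  FFFF............  {b→[0, 1, 2, 3]}
  3. append(b, 1)  ⇒  FFFFF...........  {b→[0, 1, 2, 3, 4]}
  4. truncate(b, 4)  ⇒  FFFF............  {b→[0, 1, 2, 3]}
  5. truncate(b, 2)  ⇒  FF..............  {b→[0, 1]}
  6. append(b, 3)  ⇒  FFFFF...........  {b→[0, 1, 2, 3, 4]}
  7. create(a)  ⇒  FFFFFF..........  {a→[5]; b→[0, 1, 2, 3, 4]}
  8. append(b, 2)  ⇒  FFFFFFFF........  {a→[5]; b→[0, 1, 2, 3, 4, 6, 7]}
  9. append(b, 3)  ⇒  FFFFFFFFFFF.....  {a→[5]; b→[0, 1, 2, 3, 4, 6, 7, 8, 9, 10]}
  10. truncate(b, 2)  ⇒  FF...F..........  {a→[5]; b→[0, 1]}

bitmap = FF...F..........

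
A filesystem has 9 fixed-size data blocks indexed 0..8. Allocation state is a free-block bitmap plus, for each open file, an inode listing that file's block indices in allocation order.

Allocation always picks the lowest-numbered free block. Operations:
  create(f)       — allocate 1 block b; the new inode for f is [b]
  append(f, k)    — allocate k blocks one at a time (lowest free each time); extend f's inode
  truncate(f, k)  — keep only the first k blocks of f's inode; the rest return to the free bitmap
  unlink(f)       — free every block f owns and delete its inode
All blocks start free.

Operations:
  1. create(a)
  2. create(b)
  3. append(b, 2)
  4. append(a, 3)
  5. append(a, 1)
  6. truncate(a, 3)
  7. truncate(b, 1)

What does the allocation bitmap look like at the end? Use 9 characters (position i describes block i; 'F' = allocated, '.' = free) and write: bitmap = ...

after create(a) → a:[0]  free=[F........]
after create(b) → a:[0], b:[1]  free=[FF.......]
after append(b, 2) → a:[0], b:[1, 2, 3]  free=[FFFF.....]
after append(a, 3) → a:[0, 4, 5, 6], b:[1, 2, 3]  free=[FFFFFFF..]
after append(a, 1) → a:[0, 4, 5, 6, 7], b:[1, 2, 3]  free=[FFFFFFFF.]
after truncate(a, 3) → a:[0, 4, 5], b:[1, 2, 3]  free=[FFFFFF...]
after truncate(b, 1) → a:[0, 4, 5], b:[1]  free=[FF..FF...]

bitmap = FF..FF...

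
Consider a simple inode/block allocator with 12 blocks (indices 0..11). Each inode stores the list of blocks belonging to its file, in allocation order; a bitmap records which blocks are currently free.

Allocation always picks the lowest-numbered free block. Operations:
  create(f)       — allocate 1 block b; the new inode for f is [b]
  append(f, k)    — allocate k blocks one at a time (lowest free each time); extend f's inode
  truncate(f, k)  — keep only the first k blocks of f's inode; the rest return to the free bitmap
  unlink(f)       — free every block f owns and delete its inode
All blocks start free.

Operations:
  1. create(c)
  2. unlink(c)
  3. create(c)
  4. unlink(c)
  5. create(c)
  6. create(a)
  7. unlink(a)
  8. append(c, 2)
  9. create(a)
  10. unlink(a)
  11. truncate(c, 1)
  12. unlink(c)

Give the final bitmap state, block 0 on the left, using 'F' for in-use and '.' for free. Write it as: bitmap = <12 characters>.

create(c): bitmap=F........... | c=[0]
unlink(c): bitmap=............ | 
create(c): bitmap=F........... | c=[0]
unlink(c): bitmap=............ | 
create(c): bitmap=F........... | c=[0]
create(a): bitmap=FF.......... | a=[1] c=[0]
unlink(a): bitmap=F........... | c=[0]
append(c, 2): bitmap=FFF......... | c=[0, 1, 2]
create(a): bitmap=FFFF........ | a=[3] c=[0, 1, 2]
unlink(a): bitmap=FFF......... | c=[0, 1, 2]
truncate(c, 1): bitmap=F........... | c=[0]
unlink(c): bitmap=............ | 

bitmap = ............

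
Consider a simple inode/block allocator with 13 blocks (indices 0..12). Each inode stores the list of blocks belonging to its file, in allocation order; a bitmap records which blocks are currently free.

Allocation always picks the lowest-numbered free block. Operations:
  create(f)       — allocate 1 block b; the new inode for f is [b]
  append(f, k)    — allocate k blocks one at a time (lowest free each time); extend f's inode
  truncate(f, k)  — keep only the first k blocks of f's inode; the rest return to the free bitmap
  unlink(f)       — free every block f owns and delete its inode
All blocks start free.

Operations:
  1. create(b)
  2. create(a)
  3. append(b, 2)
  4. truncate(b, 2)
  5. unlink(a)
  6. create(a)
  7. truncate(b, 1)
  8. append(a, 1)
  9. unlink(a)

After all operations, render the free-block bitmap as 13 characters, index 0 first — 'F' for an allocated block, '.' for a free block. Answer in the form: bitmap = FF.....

bitmap = F............

[1] create(b) — b=0 (map F............)
[2] create(a) — a=1 b=0 (map FF...........)
[3] append(b, 2) — a=1 b=0,2,3 (map FFFF.........)
[4] truncate(b, 2) — a=1 b=0,2 (map FFF..........)
[5] unlink(a) — b=0,2 (map F.F..........)
[6] create(a) — a=1 b=0,2 (map FFF..........)
[7] truncate(b, 1) — a=1 b=0 (map FF...........)
[8] append(a, 1) — a=1,2 b=0 (map FFF..........)
[9] unlink(a) — b=0 (map F............)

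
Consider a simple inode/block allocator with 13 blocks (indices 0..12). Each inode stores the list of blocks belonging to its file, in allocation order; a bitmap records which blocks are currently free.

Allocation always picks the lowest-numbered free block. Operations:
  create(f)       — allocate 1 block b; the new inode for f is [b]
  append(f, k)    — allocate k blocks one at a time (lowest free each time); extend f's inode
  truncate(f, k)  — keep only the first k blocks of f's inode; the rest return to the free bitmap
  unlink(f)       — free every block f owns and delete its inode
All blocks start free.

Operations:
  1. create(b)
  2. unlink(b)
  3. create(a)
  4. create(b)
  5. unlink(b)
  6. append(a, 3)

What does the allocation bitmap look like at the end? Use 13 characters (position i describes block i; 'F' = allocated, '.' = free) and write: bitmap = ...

[1] create(b) — b=0 (map F............)
[2] unlink(b) —  (map .............)
[3] create(a) — a=0 (map F............)
[4] create(b) — a=0 b=1 (map FF...........)
[5] unlink(b) — a=0 (map F............)
[6] append(a, 3) — a=0,1,2,3 (map FFFF.........)

bitmap = FFFF.........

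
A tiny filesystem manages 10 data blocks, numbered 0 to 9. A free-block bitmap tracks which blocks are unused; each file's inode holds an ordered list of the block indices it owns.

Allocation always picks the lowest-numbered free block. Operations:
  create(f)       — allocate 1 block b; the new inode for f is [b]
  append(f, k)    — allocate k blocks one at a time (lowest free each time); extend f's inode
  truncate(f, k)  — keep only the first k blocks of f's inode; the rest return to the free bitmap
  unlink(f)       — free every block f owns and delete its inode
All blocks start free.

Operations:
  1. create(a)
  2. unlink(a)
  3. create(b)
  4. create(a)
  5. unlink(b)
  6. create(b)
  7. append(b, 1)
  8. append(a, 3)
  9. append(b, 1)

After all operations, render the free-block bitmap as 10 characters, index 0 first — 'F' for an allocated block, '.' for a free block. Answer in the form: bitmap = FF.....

bitmap = FFFFFFF...

after create(a) → a:[0]  free=[F.........]
after unlink(a) →   free=[..........]
after create(b) → b:[0]  free=[F.........]
after create(a) → a:[1], b:[0]  free=[FF........]
after unlink(b) → a:[1]  free=[.F........]
after create(b) → a:[1], b:[0]  free=[FF........]
after append(b, 1) → a:[1], b:[0, 2]  free=[FFF.......]
after append(a, 3) → a:[1, 3, 4, 5], b:[0, 2]  free=[FFFFFF....]
after append(b, 1) → a:[1, 3, 4, 5], b:[0, 2, 6]  free=[FFFFFFF...]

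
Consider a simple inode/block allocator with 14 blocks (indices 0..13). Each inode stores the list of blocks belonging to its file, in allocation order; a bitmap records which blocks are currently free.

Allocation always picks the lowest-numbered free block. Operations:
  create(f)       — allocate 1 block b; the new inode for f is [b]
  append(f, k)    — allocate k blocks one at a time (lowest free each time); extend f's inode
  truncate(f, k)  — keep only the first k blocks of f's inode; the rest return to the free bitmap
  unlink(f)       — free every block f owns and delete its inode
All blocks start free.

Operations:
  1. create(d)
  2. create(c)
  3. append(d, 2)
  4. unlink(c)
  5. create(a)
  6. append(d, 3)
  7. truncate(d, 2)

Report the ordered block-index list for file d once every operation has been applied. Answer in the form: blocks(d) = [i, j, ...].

[1] create(d) — d=0 (map F.............)
[2] create(c) — c=1 d=0 (map FF............)
[3] append(d, 2) — c=1 d=0,2,3 (map FFFF..........)
[4] unlink(c) — d=0,2,3 (map F.FF..........)
[5] create(a) — a=1 d=0,2,3 (map FFFF..........)
[6] append(d, 3) — a=1 d=0,2,3,4,5,6 (map FFFFFFF.......)
[7] truncate(d, 2) — a=1 d=0,2 (map FFF...........)

blocks(d) = [0, 2]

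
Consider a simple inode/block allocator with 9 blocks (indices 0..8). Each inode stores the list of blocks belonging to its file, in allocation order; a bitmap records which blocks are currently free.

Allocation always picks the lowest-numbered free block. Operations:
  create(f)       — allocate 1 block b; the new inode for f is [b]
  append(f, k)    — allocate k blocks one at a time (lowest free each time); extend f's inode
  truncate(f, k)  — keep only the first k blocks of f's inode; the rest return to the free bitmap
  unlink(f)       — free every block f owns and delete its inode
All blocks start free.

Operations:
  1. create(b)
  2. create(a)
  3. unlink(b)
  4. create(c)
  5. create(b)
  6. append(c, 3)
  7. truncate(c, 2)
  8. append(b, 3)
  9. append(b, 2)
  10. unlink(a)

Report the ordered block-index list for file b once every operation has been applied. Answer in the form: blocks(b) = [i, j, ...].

blocks(b) = [2, 4, 5, 6, 7, 8]

create(b): bitmap=F........ | b=[0]
create(a): bitmap=FF....... | a=[1] b=[0]
unlink(b): bitmap=.F....... | a=[1]
create(c): bitmap=FF....... | a=[1] c=[0]
create(b): bitmap=FFF...... | a=[1] b=[2] c=[0]
append(c, 3): bitmap=FFFFFF... | a=[1] b=[2] c=[0, 3, 4, 5]
truncate(c, 2): bitmap=FFFF..... | a=[1] b=[2] c=[0, 3]
append(b, 3): bitmap=FFFFFFF.. | a=[1] b=[2, 4, 5, 6] c=[0, 3]
append(b, 2): bitmap=FFFFFFFFF | a=[1] b=[2, 4, 5, 6, 7, 8] c=[0, 3]
unlink(a): bitmap=F.FFFFFFF | b=[2, 4, 5, 6, 7, 8] c=[0, 3]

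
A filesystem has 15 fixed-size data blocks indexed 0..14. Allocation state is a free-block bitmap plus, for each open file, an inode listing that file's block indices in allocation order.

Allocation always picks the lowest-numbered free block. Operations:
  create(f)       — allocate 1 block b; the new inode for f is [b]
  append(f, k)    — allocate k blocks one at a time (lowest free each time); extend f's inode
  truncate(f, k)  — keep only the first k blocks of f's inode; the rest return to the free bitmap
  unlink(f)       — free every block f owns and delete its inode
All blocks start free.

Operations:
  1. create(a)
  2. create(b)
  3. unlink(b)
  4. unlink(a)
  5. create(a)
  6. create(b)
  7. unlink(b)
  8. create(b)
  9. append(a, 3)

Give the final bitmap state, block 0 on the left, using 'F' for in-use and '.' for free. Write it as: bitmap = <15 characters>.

[1] create(a) — a=0 (map F..............)
[2] create(b) — a=0 b=1 (map FF.............)
[3] unlink(b) — a=0 (map F..............)
[4] unlink(a) —  (map ...............)
[5] create(a) — a=0 (map F..............)
[6] create(b) — a=0 b=1 (map FF.............)
[7] unlink(b) — a=0 (map F..............)
[8] create(b) — a=0 b=1 (map FF.............)
[9] append(a, 3) — a=0,2,3,4 b=1 (map FFFFF..........)

bitmap = FFFFF..........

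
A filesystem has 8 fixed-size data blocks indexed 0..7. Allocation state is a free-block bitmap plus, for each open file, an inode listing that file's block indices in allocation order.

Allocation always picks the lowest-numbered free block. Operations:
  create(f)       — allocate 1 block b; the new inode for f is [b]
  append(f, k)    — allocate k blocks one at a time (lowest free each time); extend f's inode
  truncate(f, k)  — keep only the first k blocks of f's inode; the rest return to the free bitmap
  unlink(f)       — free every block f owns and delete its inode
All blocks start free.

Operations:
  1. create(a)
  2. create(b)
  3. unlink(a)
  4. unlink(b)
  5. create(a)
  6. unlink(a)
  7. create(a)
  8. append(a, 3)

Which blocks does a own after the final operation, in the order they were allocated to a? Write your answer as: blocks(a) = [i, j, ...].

  1. create(a)  ⇒  F.......  {a→[0]}
  2. create(b)  ⇒  FF......  {a→[0]; b→[1]}
  3. unlink(a)  ⇒  .F......  {b→[1]}
  4. unlink(b)  ⇒  ........  {}
  5. create(a)  ⇒  F.......  {a→[0]}
  6. unlink(a)  ⇒  ........  {}
  7. create(a)  ⇒  F.......  {a→[0]}
  8. append(a, 3)  ⇒  FFFF....  {a→[0, 1, 2, 3]}

blocks(a) = [0, 1, 2, 3]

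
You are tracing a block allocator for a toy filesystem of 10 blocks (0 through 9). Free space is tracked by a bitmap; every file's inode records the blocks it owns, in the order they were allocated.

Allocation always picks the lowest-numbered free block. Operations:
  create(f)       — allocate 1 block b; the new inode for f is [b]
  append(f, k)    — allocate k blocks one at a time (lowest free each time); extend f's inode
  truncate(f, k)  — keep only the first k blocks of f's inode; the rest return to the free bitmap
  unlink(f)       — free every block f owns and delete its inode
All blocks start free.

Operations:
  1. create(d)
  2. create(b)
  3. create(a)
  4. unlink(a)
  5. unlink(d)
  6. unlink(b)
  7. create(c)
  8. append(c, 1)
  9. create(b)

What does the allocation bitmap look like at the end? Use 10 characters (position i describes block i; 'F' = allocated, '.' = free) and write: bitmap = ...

bitmap = FFF.......

  1. create(d)  ⇒  F.........  {d→[0]}
  2. create(b)  ⇒  FF........  {b→[1]; d→[0]}
  3. create(a)  ⇒  FFF.......  {a→[2]; b→[1]; d→[0]}
  4. unlink(a)  ⇒  FF........  {b→[1]; d→[0]}
  5. unlink(d)  ⇒  .F........  {b→[1]}
  6. unlink(b)  ⇒  ..........  {}
  7. create(c)  ⇒  F.........  {c→[0]}
  8. append(c, 1)  ⇒  FF........  {c→[0, 1]}
  9. create(b)  ⇒  FFF.......  {b→[2]; c→[0, 1]}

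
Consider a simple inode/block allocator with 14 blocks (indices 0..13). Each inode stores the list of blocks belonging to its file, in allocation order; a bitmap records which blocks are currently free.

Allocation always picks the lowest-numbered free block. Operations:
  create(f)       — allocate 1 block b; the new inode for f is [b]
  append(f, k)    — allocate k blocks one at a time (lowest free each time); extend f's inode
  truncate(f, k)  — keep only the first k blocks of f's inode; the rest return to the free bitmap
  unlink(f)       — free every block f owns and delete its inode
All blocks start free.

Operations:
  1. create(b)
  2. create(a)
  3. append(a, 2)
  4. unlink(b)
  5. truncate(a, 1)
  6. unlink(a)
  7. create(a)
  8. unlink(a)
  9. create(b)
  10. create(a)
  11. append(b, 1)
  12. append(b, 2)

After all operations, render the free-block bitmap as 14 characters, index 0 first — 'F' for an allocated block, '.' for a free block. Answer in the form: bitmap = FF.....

create(b): bitmap=F............. | b=[0]
create(a): bitmap=FF............ | a=[1] b=[0]
append(a, 2): bitmap=FFFF.......... | a=[1, 2, 3] b=[0]
unlink(b): bitmap=.FFF.......... | a=[1, 2, 3]
truncate(a, 1): bitmap=.F............ | a=[1]
unlink(a): bitmap=.............. | 
create(a): bitmap=F............. | a=[0]
unlink(a): bitmap=.............. | 
create(b): bitmap=F............. | b=[0]
create(a): bitmap=FF............ | a=[1] b=[0]
append(b, 1): bitmap=FFF........... | a=[1] b=[0, 2]
append(b, 2): bitmap=FFFFF......... | a=[1] b=[0, 2, 3, 4]

bitmap = FFFFF.........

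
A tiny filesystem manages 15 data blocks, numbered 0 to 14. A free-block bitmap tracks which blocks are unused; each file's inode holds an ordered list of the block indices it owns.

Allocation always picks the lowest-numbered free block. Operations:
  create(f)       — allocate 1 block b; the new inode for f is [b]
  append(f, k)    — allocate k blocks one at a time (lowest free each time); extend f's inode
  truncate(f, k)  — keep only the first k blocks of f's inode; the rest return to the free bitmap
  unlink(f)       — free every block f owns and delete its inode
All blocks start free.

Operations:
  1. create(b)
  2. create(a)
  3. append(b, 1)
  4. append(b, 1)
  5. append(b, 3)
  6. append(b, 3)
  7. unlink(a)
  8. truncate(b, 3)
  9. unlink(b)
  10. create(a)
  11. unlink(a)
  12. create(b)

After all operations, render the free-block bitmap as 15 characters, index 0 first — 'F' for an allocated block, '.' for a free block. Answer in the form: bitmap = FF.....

bitmap = F..............

[1] create(b) — b=0 (map F..............)
[2] create(a) — a=1 b=0 (map FF.............)
[3] append(b, 1) — a=1 b=0,2 (map FFF............)
[4] append(b, 1) — a=1 b=0,2,3 (map FFFF...........)
[5] append(b, 3) — a=1 b=0,2,3,4,5,6 (map FFFFFFF........)
[6] append(b, 3) — a=1 b=0,2,3,4,5,6,7,8,9 (map FFFFFFFFFF.....)
[7] unlink(a) — b=0,2,3,4,5,6,7,8,9 (map F.FFFFFFFF.....)
[8] truncate(b, 3) — b=0,2,3 (map F.FF...........)
[9] unlink(b) —  (map ...............)
[10] create(a) — a=0 (map F..............)
[11] unlink(a) —  (map ...............)
[12] create(b) — b=0 (map F..............)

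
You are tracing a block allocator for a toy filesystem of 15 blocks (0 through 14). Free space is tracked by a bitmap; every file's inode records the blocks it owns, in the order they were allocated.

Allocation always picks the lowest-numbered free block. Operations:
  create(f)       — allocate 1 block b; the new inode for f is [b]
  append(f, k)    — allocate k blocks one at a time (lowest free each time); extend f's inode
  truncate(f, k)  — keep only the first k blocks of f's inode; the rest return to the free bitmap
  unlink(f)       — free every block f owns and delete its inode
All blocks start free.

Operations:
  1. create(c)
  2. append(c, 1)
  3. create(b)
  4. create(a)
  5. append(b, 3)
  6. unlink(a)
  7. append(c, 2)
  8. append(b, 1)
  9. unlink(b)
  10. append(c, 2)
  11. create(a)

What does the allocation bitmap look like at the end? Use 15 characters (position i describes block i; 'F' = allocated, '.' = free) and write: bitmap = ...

after create(c) → c:[0]  free=[F..............]
after append(c, 1) → c:[0, 1]  free=[FF.............]
after create(b) → b:[2], c:[0, 1]  free=[FFF............]
after create(a) → a:[3], b:[2], c:[0, 1]  free=[FFFF...........]
after append(b, 3) → a:[3], b:[2, 4, 5, 6], c:[0, 1]  free=[FFFFFFF........]
after unlink(a) → b:[2, 4, 5, 6], c:[0, 1]  free=[FFF.FFF........]
after append(c, 2) → b:[2, 4, 5, 6], c:[0, 1, 3, 7]  free=[FFFFFFFF.......]
after append(b, 1) → b:[2, 4, 5, 6, 8], c:[0, 1, 3, 7]  free=[FFFFFFFFF......]
after unlink(b) → c:[0, 1, 3, 7]  free=[FF.F...F.......]
after append(c, 2) → c:[0, 1, 3, 7, 2, 4]  free=[FFFFF..F.......]
after create(a) → a:[5], c:[0, 1, 3, 7, 2, 4]  free=[FFFFFF.F.......]

bitmap = FFFFFF.F.......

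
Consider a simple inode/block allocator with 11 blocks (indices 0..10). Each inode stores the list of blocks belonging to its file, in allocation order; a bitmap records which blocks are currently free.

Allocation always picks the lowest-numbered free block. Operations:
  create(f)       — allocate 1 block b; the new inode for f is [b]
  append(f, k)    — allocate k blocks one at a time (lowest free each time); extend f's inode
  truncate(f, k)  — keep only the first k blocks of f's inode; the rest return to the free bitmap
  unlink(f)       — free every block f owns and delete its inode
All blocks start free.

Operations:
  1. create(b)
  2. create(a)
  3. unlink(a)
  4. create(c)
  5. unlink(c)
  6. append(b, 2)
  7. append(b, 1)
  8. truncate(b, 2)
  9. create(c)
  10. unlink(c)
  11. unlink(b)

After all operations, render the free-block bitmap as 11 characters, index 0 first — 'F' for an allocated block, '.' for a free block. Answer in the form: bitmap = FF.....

[1] create(b) — b=0 (map F..........)
[2] create(a) — a=1 b=0 (map FF.........)
[3] unlink(a) — b=0 (map F..........)
[4] create(c) — b=0 c=1 (map FF.........)
[5] unlink(c) — b=0 (map F..........)
[6] append(b, 2) — b=0,1,2 (map FFF........)
[7] append(b, 1) — b=0,1,2,3 (map FFFF.......)
[8] truncate(b, 2) — b=0,1 (map FF.........)
[9] create(c) — b=0,1 c=2 (map FFF........)
[10] unlink(c) — b=0,1 (map FF.........)
[11] unlink(b) —  (map ...........)

bitmap = ...........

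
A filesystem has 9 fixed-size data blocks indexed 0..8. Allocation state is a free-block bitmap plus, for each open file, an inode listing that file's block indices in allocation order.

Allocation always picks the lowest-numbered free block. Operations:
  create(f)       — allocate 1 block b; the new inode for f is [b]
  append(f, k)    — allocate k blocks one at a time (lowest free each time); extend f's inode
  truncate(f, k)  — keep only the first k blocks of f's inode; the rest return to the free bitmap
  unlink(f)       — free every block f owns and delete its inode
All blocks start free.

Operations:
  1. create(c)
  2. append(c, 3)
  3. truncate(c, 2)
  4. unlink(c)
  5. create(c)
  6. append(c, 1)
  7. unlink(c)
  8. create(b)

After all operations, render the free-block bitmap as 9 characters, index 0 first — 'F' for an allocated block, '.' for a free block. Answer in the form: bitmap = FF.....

create(c): bitmap=F........ | c=[0]
append(c, 3): bitmap=FFFF..... | c=[0, 1, 2, 3]
truncate(c, 2): bitmap=FF....... | c=[0, 1]
unlink(c): bitmap=......... | 
create(c): bitmap=F........ | c=[0]
append(c, 1): bitmap=FF....... | c=[0, 1]
unlink(c): bitmap=......... | 
create(b): bitmap=F........ | b=[0]

bitmap = F........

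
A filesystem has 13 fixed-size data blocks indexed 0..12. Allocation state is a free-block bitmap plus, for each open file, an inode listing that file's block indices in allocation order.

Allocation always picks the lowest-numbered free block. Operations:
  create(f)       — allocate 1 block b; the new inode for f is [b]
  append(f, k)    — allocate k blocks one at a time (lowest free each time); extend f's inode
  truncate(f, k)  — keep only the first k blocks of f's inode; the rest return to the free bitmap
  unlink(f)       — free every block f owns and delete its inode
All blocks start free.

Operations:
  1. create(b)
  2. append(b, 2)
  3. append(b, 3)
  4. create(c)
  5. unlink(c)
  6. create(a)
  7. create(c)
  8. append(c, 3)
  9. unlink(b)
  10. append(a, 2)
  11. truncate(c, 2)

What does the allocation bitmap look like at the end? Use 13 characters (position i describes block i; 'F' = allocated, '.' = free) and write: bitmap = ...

bitmap = FF....FFF....

create(b): bitmap=F............ | b=[0]
append(b, 2): bitmap=FFF.......... | b=[0, 1, 2]
append(b, 3): bitmap=FFFFFF....... | b=[0, 1, 2, 3, 4, 5]
create(c): bitmap=FFFFFFF...... | b=[0, 1, 2, 3, 4, 5] c=[6]
unlink(c): bitmap=FFFFFF....... | b=[0, 1, 2, 3, 4, 5]
create(a): bitmap=FFFFFFF...... | a=[6] b=[0, 1, 2, 3, 4, 5]
create(c): bitmap=FFFFFFFF..... | a=[6] b=[0, 1, 2, 3, 4, 5] c=[7]
append(c, 3): bitmap=FFFFFFFFFFF.. | a=[6] b=[0, 1, 2, 3, 4, 5] c=[7, 8, 9, 10]
unlink(b): bitmap=......FFFFF.. | a=[6] c=[7, 8, 9, 10]
append(a, 2): bitmap=FF....FFFFF.. | a=[6, 0, 1] c=[7, 8, 9, 10]
truncate(c, 2): bitmap=FF....FFF.... | a=[6, 0, 1] c=[7, 8]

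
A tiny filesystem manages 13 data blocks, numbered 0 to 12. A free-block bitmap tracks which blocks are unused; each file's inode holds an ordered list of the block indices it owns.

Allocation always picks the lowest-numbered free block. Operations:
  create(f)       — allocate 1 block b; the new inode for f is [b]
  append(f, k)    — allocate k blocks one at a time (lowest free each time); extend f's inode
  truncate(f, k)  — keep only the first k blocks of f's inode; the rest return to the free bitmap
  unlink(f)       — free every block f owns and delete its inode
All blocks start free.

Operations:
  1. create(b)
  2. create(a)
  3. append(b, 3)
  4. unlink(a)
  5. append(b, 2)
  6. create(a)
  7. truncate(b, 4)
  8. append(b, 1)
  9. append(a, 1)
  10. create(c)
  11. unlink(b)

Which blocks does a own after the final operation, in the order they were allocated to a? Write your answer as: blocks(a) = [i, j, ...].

blocks(a) = [6, 5]

create(b): bitmap=F............ | b=[0]
create(a): bitmap=FF........... | a=[1] b=[0]
append(b, 3): bitmap=FFFFF........ | a=[1] b=[0, 2, 3, 4]
unlink(a): bitmap=F.FFF........ | b=[0, 2, 3, 4]
append(b, 2): bitmap=FFFFFF....... | b=[0, 2, 3, 4, 1, 5]
create(a): bitmap=FFFFFFF...... | a=[6] b=[0, 2, 3, 4, 1, 5]
truncate(b, 4): bitmap=F.FFF.F...... | a=[6] b=[0, 2, 3, 4]
append(b, 1): bitmap=FFFFF.F...... | a=[6] b=[0, 2, 3, 4, 1]
append(a, 1): bitmap=FFFFFFF...... | a=[6, 5] b=[0, 2, 3, 4, 1]
create(c): bitmap=FFFFFFFF..... | a=[6, 5] b=[0, 2, 3, 4, 1] c=[7]
unlink(b): bitmap=.....FFF..... | a=[6, 5] c=[7]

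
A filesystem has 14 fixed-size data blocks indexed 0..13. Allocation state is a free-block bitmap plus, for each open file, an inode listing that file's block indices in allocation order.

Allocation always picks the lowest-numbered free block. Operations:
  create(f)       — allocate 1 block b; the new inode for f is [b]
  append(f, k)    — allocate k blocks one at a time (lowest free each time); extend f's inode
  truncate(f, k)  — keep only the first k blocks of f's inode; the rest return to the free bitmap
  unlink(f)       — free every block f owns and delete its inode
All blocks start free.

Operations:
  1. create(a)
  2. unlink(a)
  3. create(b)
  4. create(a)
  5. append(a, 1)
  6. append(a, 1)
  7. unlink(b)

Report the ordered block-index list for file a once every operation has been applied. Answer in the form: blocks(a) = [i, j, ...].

blocks(a) = [1, 2, 3]

create(a): bitmap=F............. | a=[0]
unlink(a): bitmap=.............. | 
create(b): bitmap=F............. | b=[0]
create(a): bitmap=FF............ | a=[1] b=[0]
append(a, 1): bitmap=FFF........... | a=[1, 2] b=[0]
append(a, 1): bitmap=FFFF.......... | a=[1, 2, 3] b=[0]
unlink(b): bitmap=.FFF.......... | a=[1, 2, 3]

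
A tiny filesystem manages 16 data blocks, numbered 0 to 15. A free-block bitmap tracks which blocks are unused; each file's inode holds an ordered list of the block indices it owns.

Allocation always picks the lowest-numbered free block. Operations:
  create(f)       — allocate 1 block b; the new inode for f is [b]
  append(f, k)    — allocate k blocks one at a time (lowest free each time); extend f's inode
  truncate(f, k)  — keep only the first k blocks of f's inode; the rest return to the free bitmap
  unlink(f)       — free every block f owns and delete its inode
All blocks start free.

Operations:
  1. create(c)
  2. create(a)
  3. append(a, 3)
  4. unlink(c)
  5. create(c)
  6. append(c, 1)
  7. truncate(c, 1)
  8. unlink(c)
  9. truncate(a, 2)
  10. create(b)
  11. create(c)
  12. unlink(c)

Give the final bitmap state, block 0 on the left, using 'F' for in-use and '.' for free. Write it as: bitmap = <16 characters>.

after create(c) → c:[0]  free=[F...............]
after create(a) → a:[1], c:[0]  free=[FF..............]
after append(a, 3) → a:[1, 2, 3, 4], c:[0]  free=[FFFFF...........]
after unlink(c) → a:[1, 2, 3, 4]  free=[.FFFF...........]
after create(c) → a:[1, 2, 3, 4], c:[0]  free=[FFFFF...........]
after append(c, 1) → a:[1, 2, 3, 4], c:[0, 5]  free=[FFFFFF..........]
after truncate(c, 1) → a:[1, 2, 3, 4], c:[0]  free=[FFFFF...........]
after unlink(c) → a:[1, 2, 3, 4]  free=[.FFFF...........]
after truncate(a, 2) → a:[1, 2]  free=[.FF.............]
after create(b) → a:[1, 2], b:[0]  free=[FFF.............]
after create(c) → a:[1, 2], b:[0], c:[3]  free=[FFFF............]
after unlink(c) → a:[1, 2], b:[0]  free=[FFF.............]

bitmap = FFF.............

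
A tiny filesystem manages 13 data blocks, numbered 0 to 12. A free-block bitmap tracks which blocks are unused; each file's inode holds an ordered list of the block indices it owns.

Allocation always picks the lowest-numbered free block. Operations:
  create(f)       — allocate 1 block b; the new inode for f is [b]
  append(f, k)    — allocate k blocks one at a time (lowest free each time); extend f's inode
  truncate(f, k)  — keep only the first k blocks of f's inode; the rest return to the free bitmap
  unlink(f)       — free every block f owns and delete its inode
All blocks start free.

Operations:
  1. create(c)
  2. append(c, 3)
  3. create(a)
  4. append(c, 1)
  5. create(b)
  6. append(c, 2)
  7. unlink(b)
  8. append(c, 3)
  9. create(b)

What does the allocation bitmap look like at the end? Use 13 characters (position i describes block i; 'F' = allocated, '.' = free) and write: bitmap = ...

create(c): bitmap=F............ | c=[0]
append(c, 3): bitmap=FFFF......... | c=[0, 1, 2, 3]
create(a): bitmap=FFFFF........ | a=[4] c=[0, 1, 2, 3]
append(c, 1): bitmap=FFFFFF....... | a=[4] c=[0, 1, 2, 3, 5]
create(b): bitmap=FFFFFFF...... | a=[4] b=[6] c=[0, 1, 2, 3, 5]
append(c, 2): bitmap=FFFFFFFFF.... | a=[4] b=[6] c=[0, 1, 2, 3, 5, 7, 8]
unlink(b): bitmap=FFFFFF.FF.... | a=[4] c=[0, 1, 2, 3, 5, 7, 8]
append(c, 3): bitmap=FFFFFFFFFFF.. | a=[4] c=[0, 1, 2, 3, 5, 7, 8, 6, 9, 10]
create(b): bitmap=FFFFFFFFFFFF. | a=[4] b=[11] c=[0, 1, 2, 3, 5, 7, 8, 6, 9, 10]

bitmap = FFFFFFFFFFFF.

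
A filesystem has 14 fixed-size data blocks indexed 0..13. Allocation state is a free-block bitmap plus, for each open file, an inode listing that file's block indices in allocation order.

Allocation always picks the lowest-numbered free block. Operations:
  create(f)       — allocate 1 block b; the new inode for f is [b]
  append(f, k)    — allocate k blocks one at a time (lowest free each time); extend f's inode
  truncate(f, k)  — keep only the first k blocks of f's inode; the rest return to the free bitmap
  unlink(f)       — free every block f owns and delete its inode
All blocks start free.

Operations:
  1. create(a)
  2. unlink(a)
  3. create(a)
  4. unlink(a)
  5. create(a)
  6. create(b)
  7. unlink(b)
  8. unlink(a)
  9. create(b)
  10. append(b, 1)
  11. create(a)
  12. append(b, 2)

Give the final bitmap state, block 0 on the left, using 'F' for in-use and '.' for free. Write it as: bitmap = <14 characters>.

bitmap = FFFFF.........

[1] create(a) — a=0 (map F.............)
[2] unlink(a) —  (map ..............)
[3] create(a) — a=0 (map F.............)
[4] unlink(a) —  (map ..............)
[5] create(a) — a=0 (map F.............)
[6] create(b) — a=0 b=1 (map FF............)
[7] unlink(b) — a=0 (map F.............)
[8] unlink(a) —  (map ..............)
[9] create(b) — b=0 (map F.............)
[10] append(b, 1) — b=0,1 (map FF............)
[11] create(a) — a=2 b=0,1 (map FFF...........)
[12] append(b, 2) — a=2 b=0,1,3,4 (map FFFFF.........)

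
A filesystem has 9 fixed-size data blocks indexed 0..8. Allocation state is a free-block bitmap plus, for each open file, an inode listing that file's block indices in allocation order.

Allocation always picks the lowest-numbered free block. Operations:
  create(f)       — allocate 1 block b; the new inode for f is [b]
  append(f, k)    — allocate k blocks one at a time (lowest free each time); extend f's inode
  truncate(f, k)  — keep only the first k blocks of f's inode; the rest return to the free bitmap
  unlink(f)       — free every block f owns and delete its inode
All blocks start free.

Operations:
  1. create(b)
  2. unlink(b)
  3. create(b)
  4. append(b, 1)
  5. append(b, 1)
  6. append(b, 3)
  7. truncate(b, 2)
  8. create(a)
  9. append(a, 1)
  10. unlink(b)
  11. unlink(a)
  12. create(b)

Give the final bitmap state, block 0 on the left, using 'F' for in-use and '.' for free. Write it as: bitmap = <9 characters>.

  1. create(b)  ⇒  F........  {b→[0]}
  2. unlink(b)  ⇒  .........  {}
  3. create(b)  ⇒  F........  {b→[0]}
  4. append(b, 1)  ⇒  FF.......  {b→[0, 1]}
  5. append(b, 1)  ⇒  FFF......  {b→[0, 1, 2]}
  6. append(b, 3)  ⇒  FFFFFF...  {b→[0, 1, 2, 3, 4, 5]}
  7. truncate(b, 2)  ⇒  FF.......  {b→[0, 1]}
  8. create(a)  ⇒  FFF......  {a→[2]; b→[0, 1]}
  9. append(a, 1)  ⇒  FFFF.....  {a→[2, 3]; b→[0, 1]}
  10. unlink(b)  ⇒  ..FF.....  {a→[2, 3]}
  11. unlink(a)  ⇒  .........  {}
  12. create(b)  ⇒  F........  {b→[0]}

bitmap = F........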